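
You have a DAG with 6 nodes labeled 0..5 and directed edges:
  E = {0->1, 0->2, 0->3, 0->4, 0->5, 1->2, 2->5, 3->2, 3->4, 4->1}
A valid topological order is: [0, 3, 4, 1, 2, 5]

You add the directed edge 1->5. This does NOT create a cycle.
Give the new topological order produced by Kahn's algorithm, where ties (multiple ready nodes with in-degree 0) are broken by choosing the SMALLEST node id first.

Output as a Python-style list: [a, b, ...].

Answer: [0, 3, 4, 1, 2, 5]

Derivation:
Old toposort: [0, 3, 4, 1, 2, 5]
Added edge: 1->5
Position of 1 (3) < position of 5 (5). Old order still valid.
Run Kahn's algorithm (break ties by smallest node id):
  initial in-degrees: [0, 2, 3, 1, 2, 3]
  ready (indeg=0): [0]
  pop 0: indeg[1]->1; indeg[2]->2; indeg[3]->0; indeg[4]->1; indeg[5]->2 | ready=[3] | order so far=[0]
  pop 3: indeg[2]->1; indeg[4]->0 | ready=[4] | order so far=[0, 3]
  pop 4: indeg[1]->0 | ready=[1] | order so far=[0, 3, 4]
  pop 1: indeg[2]->0; indeg[5]->1 | ready=[2] | order so far=[0, 3, 4, 1]
  pop 2: indeg[5]->0 | ready=[5] | order so far=[0, 3, 4, 1, 2]
  pop 5: no out-edges | ready=[] | order so far=[0, 3, 4, 1, 2, 5]
  Result: [0, 3, 4, 1, 2, 5]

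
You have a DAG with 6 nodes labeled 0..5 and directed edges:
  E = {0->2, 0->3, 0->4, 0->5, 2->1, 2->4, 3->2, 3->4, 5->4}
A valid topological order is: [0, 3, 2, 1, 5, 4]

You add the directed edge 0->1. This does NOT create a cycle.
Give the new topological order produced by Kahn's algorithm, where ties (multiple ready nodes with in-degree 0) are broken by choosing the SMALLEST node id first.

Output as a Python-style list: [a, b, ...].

Old toposort: [0, 3, 2, 1, 5, 4]
Added edge: 0->1
Position of 0 (0) < position of 1 (3). Old order still valid.
Run Kahn's algorithm (break ties by smallest node id):
  initial in-degrees: [0, 2, 2, 1, 4, 1]
  ready (indeg=0): [0]
  pop 0: indeg[1]->1; indeg[2]->1; indeg[3]->0; indeg[4]->3; indeg[5]->0 | ready=[3, 5] | order so far=[0]
  pop 3: indeg[2]->0; indeg[4]->2 | ready=[2, 5] | order so far=[0, 3]
  pop 2: indeg[1]->0; indeg[4]->1 | ready=[1, 5] | order so far=[0, 3, 2]
  pop 1: no out-edges | ready=[5] | order so far=[0, 3, 2, 1]
  pop 5: indeg[4]->0 | ready=[4] | order so far=[0, 3, 2, 1, 5]
  pop 4: no out-edges | ready=[] | order so far=[0, 3, 2, 1, 5, 4]
  Result: [0, 3, 2, 1, 5, 4]

Answer: [0, 3, 2, 1, 5, 4]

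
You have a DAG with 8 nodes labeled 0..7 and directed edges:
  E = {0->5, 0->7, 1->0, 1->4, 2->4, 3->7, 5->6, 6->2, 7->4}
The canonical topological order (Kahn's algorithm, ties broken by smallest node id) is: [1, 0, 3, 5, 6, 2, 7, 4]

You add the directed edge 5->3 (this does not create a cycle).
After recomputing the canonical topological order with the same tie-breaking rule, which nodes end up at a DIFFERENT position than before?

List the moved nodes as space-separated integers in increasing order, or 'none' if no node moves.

Old toposort: [1, 0, 3, 5, 6, 2, 7, 4]
Added edge 5->3
Recompute Kahn (smallest-id tiebreak):
  initial in-degrees: [1, 0, 1, 1, 3, 1, 1, 2]
  ready (indeg=0): [1]
  pop 1: indeg[0]->0; indeg[4]->2 | ready=[0] | order so far=[1]
  pop 0: indeg[5]->0; indeg[7]->1 | ready=[5] | order so far=[1, 0]
  pop 5: indeg[3]->0; indeg[6]->0 | ready=[3, 6] | order so far=[1, 0, 5]
  pop 3: indeg[7]->0 | ready=[6, 7] | order so far=[1, 0, 5, 3]
  pop 6: indeg[2]->0 | ready=[2, 7] | order so far=[1, 0, 5, 3, 6]
  pop 2: indeg[4]->1 | ready=[7] | order so far=[1, 0, 5, 3, 6, 2]
  pop 7: indeg[4]->0 | ready=[4] | order so far=[1, 0, 5, 3, 6, 2, 7]
  pop 4: no out-edges | ready=[] | order so far=[1, 0, 5, 3, 6, 2, 7, 4]
New canonical toposort: [1, 0, 5, 3, 6, 2, 7, 4]
Compare positions:
  Node 0: index 1 -> 1 (same)
  Node 1: index 0 -> 0 (same)
  Node 2: index 5 -> 5 (same)
  Node 3: index 2 -> 3 (moved)
  Node 4: index 7 -> 7 (same)
  Node 5: index 3 -> 2 (moved)
  Node 6: index 4 -> 4 (same)
  Node 7: index 6 -> 6 (same)
Nodes that changed position: 3 5

Answer: 3 5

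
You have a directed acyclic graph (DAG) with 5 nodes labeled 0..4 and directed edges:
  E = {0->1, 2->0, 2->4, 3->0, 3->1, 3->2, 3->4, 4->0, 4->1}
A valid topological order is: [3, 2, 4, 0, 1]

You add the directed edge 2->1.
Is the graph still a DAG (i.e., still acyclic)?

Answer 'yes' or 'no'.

Given toposort: [3, 2, 4, 0, 1]
Position of 2: index 1; position of 1: index 4
New edge 2->1: forward
Forward edge: respects the existing order. Still a DAG, same toposort still valid.
Still a DAG? yes

Answer: yes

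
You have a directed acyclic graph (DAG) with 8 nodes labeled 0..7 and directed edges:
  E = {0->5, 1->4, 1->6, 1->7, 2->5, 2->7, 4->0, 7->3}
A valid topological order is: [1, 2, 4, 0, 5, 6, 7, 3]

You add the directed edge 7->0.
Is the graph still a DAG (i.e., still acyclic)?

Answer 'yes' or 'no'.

Answer: yes

Derivation:
Given toposort: [1, 2, 4, 0, 5, 6, 7, 3]
Position of 7: index 6; position of 0: index 3
New edge 7->0: backward (u after v in old order)
Backward edge: old toposort is now invalid. Check if this creates a cycle.
Does 0 already reach 7? Reachable from 0: [0, 5]. NO -> still a DAG (reorder needed).
Still a DAG? yes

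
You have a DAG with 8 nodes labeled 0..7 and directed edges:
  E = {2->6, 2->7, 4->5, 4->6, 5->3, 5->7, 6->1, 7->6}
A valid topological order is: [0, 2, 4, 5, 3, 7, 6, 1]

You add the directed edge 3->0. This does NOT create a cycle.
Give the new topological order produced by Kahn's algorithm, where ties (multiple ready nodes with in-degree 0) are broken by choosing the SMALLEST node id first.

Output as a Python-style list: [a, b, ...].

Old toposort: [0, 2, 4, 5, 3, 7, 6, 1]
Added edge: 3->0
Position of 3 (4) > position of 0 (0). Must reorder: 3 must now come before 0.
Run Kahn's algorithm (break ties by smallest node id):
  initial in-degrees: [1, 1, 0, 1, 0, 1, 3, 2]
  ready (indeg=0): [2, 4]
  pop 2: indeg[6]->2; indeg[7]->1 | ready=[4] | order so far=[2]
  pop 4: indeg[5]->0; indeg[6]->1 | ready=[5] | order so far=[2, 4]
  pop 5: indeg[3]->0; indeg[7]->0 | ready=[3, 7] | order so far=[2, 4, 5]
  pop 3: indeg[0]->0 | ready=[0, 7] | order so far=[2, 4, 5, 3]
  pop 0: no out-edges | ready=[7] | order so far=[2, 4, 5, 3, 0]
  pop 7: indeg[6]->0 | ready=[6] | order so far=[2, 4, 5, 3, 0, 7]
  pop 6: indeg[1]->0 | ready=[1] | order so far=[2, 4, 5, 3, 0, 7, 6]
  pop 1: no out-edges | ready=[] | order so far=[2, 4, 5, 3, 0, 7, 6, 1]
  Result: [2, 4, 5, 3, 0, 7, 6, 1]

Answer: [2, 4, 5, 3, 0, 7, 6, 1]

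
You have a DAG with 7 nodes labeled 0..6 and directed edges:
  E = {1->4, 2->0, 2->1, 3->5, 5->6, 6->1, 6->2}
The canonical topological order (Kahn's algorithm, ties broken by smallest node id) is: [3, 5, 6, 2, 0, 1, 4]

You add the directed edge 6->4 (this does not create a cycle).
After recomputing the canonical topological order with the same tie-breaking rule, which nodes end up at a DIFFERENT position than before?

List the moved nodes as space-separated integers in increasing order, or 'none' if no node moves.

Answer: none

Derivation:
Old toposort: [3, 5, 6, 2, 0, 1, 4]
Added edge 6->4
Recompute Kahn (smallest-id tiebreak):
  initial in-degrees: [1, 2, 1, 0, 2, 1, 1]
  ready (indeg=0): [3]
  pop 3: indeg[5]->0 | ready=[5] | order so far=[3]
  pop 5: indeg[6]->0 | ready=[6] | order so far=[3, 5]
  pop 6: indeg[1]->1; indeg[2]->0; indeg[4]->1 | ready=[2] | order so far=[3, 5, 6]
  pop 2: indeg[0]->0; indeg[1]->0 | ready=[0, 1] | order so far=[3, 5, 6, 2]
  pop 0: no out-edges | ready=[1] | order so far=[3, 5, 6, 2, 0]
  pop 1: indeg[4]->0 | ready=[4] | order so far=[3, 5, 6, 2, 0, 1]
  pop 4: no out-edges | ready=[] | order so far=[3, 5, 6, 2, 0, 1, 4]
New canonical toposort: [3, 5, 6, 2, 0, 1, 4]
Compare positions:
  Node 0: index 4 -> 4 (same)
  Node 1: index 5 -> 5 (same)
  Node 2: index 3 -> 3 (same)
  Node 3: index 0 -> 0 (same)
  Node 4: index 6 -> 6 (same)
  Node 5: index 1 -> 1 (same)
  Node 6: index 2 -> 2 (same)
Nodes that changed position: none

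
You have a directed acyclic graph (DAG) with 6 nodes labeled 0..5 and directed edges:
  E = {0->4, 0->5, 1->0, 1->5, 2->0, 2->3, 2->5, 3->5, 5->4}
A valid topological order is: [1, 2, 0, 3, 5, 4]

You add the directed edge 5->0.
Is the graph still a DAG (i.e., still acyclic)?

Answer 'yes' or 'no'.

Given toposort: [1, 2, 0, 3, 5, 4]
Position of 5: index 4; position of 0: index 2
New edge 5->0: backward (u after v in old order)
Backward edge: old toposort is now invalid. Check if this creates a cycle.
Does 0 already reach 5? Reachable from 0: [0, 4, 5]. YES -> cycle!
Still a DAG? no

Answer: no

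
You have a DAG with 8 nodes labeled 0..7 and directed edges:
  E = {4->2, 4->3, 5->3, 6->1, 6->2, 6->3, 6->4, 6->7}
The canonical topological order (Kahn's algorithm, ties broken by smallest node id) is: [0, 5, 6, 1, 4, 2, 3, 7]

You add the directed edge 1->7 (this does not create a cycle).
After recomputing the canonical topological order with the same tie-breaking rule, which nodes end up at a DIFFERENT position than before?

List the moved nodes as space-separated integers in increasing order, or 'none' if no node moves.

Answer: none

Derivation:
Old toposort: [0, 5, 6, 1, 4, 2, 3, 7]
Added edge 1->7
Recompute Kahn (smallest-id tiebreak):
  initial in-degrees: [0, 1, 2, 3, 1, 0, 0, 2]
  ready (indeg=0): [0, 5, 6]
  pop 0: no out-edges | ready=[5, 6] | order so far=[0]
  pop 5: indeg[3]->2 | ready=[6] | order so far=[0, 5]
  pop 6: indeg[1]->0; indeg[2]->1; indeg[3]->1; indeg[4]->0; indeg[7]->1 | ready=[1, 4] | order so far=[0, 5, 6]
  pop 1: indeg[7]->0 | ready=[4, 7] | order so far=[0, 5, 6, 1]
  pop 4: indeg[2]->0; indeg[3]->0 | ready=[2, 3, 7] | order so far=[0, 5, 6, 1, 4]
  pop 2: no out-edges | ready=[3, 7] | order so far=[0, 5, 6, 1, 4, 2]
  pop 3: no out-edges | ready=[7] | order so far=[0, 5, 6, 1, 4, 2, 3]
  pop 7: no out-edges | ready=[] | order so far=[0, 5, 6, 1, 4, 2, 3, 7]
New canonical toposort: [0, 5, 6, 1, 4, 2, 3, 7]
Compare positions:
  Node 0: index 0 -> 0 (same)
  Node 1: index 3 -> 3 (same)
  Node 2: index 5 -> 5 (same)
  Node 3: index 6 -> 6 (same)
  Node 4: index 4 -> 4 (same)
  Node 5: index 1 -> 1 (same)
  Node 6: index 2 -> 2 (same)
  Node 7: index 7 -> 7 (same)
Nodes that changed position: none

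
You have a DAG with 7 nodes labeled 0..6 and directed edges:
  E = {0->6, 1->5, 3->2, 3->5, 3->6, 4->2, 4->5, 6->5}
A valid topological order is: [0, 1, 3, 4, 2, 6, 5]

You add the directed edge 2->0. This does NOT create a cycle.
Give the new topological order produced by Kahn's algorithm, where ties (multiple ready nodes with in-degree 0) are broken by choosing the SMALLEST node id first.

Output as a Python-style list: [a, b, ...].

Answer: [1, 3, 4, 2, 0, 6, 5]

Derivation:
Old toposort: [0, 1, 3, 4, 2, 6, 5]
Added edge: 2->0
Position of 2 (4) > position of 0 (0). Must reorder: 2 must now come before 0.
Run Kahn's algorithm (break ties by smallest node id):
  initial in-degrees: [1, 0, 2, 0, 0, 4, 2]
  ready (indeg=0): [1, 3, 4]
  pop 1: indeg[5]->3 | ready=[3, 4] | order so far=[1]
  pop 3: indeg[2]->1; indeg[5]->2; indeg[6]->1 | ready=[4] | order so far=[1, 3]
  pop 4: indeg[2]->0; indeg[5]->1 | ready=[2] | order so far=[1, 3, 4]
  pop 2: indeg[0]->0 | ready=[0] | order so far=[1, 3, 4, 2]
  pop 0: indeg[6]->0 | ready=[6] | order so far=[1, 3, 4, 2, 0]
  pop 6: indeg[5]->0 | ready=[5] | order so far=[1, 3, 4, 2, 0, 6]
  pop 5: no out-edges | ready=[] | order so far=[1, 3, 4, 2, 0, 6, 5]
  Result: [1, 3, 4, 2, 0, 6, 5]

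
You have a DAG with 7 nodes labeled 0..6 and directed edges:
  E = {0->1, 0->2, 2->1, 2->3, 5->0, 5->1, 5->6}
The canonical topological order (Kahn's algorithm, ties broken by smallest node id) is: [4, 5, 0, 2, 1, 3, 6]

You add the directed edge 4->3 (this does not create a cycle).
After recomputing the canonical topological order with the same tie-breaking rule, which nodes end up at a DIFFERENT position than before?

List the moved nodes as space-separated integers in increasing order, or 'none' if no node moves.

Old toposort: [4, 5, 0, 2, 1, 3, 6]
Added edge 4->3
Recompute Kahn (smallest-id tiebreak):
  initial in-degrees: [1, 3, 1, 2, 0, 0, 1]
  ready (indeg=0): [4, 5]
  pop 4: indeg[3]->1 | ready=[5] | order so far=[4]
  pop 5: indeg[0]->0; indeg[1]->2; indeg[6]->0 | ready=[0, 6] | order so far=[4, 5]
  pop 0: indeg[1]->1; indeg[2]->0 | ready=[2, 6] | order so far=[4, 5, 0]
  pop 2: indeg[1]->0; indeg[3]->0 | ready=[1, 3, 6] | order so far=[4, 5, 0, 2]
  pop 1: no out-edges | ready=[3, 6] | order so far=[4, 5, 0, 2, 1]
  pop 3: no out-edges | ready=[6] | order so far=[4, 5, 0, 2, 1, 3]
  pop 6: no out-edges | ready=[] | order so far=[4, 5, 0, 2, 1, 3, 6]
New canonical toposort: [4, 5, 0, 2, 1, 3, 6]
Compare positions:
  Node 0: index 2 -> 2 (same)
  Node 1: index 4 -> 4 (same)
  Node 2: index 3 -> 3 (same)
  Node 3: index 5 -> 5 (same)
  Node 4: index 0 -> 0 (same)
  Node 5: index 1 -> 1 (same)
  Node 6: index 6 -> 6 (same)
Nodes that changed position: none

Answer: none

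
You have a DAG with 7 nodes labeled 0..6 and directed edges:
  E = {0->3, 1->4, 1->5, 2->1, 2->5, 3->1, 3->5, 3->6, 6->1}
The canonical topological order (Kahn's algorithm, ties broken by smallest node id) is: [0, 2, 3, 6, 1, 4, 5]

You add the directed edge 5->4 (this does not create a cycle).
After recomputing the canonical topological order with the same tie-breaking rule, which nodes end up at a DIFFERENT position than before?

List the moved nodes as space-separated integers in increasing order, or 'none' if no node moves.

Answer: 4 5

Derivation:
Old toposort: [0, 2, 3, 6, 1, 4, 5]
Added edge 5->4
Recompute Kahn (smallest-id tiebreak):
  initial in-degrees: [0, 3, 0, 1, 2, 3, 1]
  ready (indeg=0): [0, 2]
  pop 0: indeg[3]->0 | ready=[2, 3] | order so far=[0]
  pop 2: indeg[1]->2; indeg[5]->2 | ready=[3] | order so far=[0, 2]
  pop 3: indeg[1]->1; indeg[5]->1; indeg[6]->0 | ready=[6] | order so far=[0, 2, 3]
  pop 6: indeg[1]->0 | ready=[1] | order so far=[0, 2, 3, 6]
  pop 1: indeg[4]->1; indeg[5]->0 | ready=[5] | order so far=[0, 2, 3, 6, 1]
  pop 5: indeg[4]->0 | ready=[4] | order so far=[0, 2, 3, 6, 1, 5]
  pop 4: no out-edges | ready=[] | order so far=[0, 2, 3, 6, 1, 5, 4]
New canonical toposort: [0, 2, 3, 6, 1, 5, 4]
Compare positions:
  Node 0: index 0 -> 0 (same)
  Node 1: index 4 -> 4 (same)
  Node 2: index 1 -> 1 (same)
  Node 3: index 2 -> 2 (same)
  Node 4: index 5 -> 6 (moved)
  Node 5: index 6 -> 5 (moved)
  Node 6: index 3 -> 3 (same)
Nodes that changed position: 4 5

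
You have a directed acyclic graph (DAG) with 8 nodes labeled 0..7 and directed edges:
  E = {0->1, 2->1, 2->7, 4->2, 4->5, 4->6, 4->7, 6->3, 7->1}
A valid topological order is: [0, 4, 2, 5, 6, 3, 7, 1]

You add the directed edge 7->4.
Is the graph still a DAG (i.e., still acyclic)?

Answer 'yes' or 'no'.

Given toposort: [0, 4, 2, 5, 6, 3, 7, 1]
Position of 7: index 6; position of 4: index 1
New edge 7->4: backward (u after v in old order)
Backward edge: old toposort is now invalid. Check if this creates a cycle.
Does 4 already reach 7? Reachable from 4: [1, 2, 3, 4, 5, 6, 7]. YES -> cycle!
Still a DAG? no

Answer: no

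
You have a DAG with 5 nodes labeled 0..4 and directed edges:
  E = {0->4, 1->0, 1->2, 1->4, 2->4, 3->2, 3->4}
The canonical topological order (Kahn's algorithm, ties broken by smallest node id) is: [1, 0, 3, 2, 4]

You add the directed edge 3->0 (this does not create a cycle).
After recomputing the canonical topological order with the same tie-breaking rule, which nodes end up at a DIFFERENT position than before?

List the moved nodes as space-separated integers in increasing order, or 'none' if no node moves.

Answer: 0 3

Derivation:
Old toposort: [1, 0, 3, 2, 4]
Added edge 3->0
Recompute Kahn (smallest-id tiebreak):
  initial in-degrees: [2, 0, 2, 0, 4]
  ready (indeg=0): [1, 3]
  pop 1: indeg[0]->1; indeg[2]->1; indeg[4]->3 | ready=[3] | order so far=[1]
  pop 3: indeg[0]->0; indeg[2]->0; indeg[4]->2 | ready=[0, 2] | order so far=[1, 3]
  pop 0: indeg[4]->1 | ready=[2] | order so far=[1, 3, 0]
  pop 2: indeg[4]->0 | ready=[4] | order so far=[1, 3, 0, 2]
  pop 4: no out-edges | ready=[] | order so far=[1, 3, 0, 2, 4]
New canonical toposort: [1, 3, 0, 2, 4]
Compare positions:
  Node 0: index 1 -> 2 (moved)
  Node 1: index 0 -> 0 (same)
  Node 2: index 3 -> 3 (same)
  Node 3: index 2 -> 1 (moved)
  Node 4: index 4 -> 4 (same)
Nodes that changed position: 0 3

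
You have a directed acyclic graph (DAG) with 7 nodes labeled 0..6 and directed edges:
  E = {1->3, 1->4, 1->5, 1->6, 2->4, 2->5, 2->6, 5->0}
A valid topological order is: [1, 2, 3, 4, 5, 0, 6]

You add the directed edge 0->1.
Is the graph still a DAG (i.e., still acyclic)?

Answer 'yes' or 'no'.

Given toposort: [1, 2, 3, 4, 5, 0, 6]
Position of 0: index 5; position of 1: index 0
New edge 0->1: backward (u after v in old order)
Backward edge: old toposort is now invalid. Check if this creates a cycle.
Does 1 already reach 0? Reachable from 1: [0, 1, 3, 4, 5, 6]. YES -> cycle!
Still a DAG? no

Answer: no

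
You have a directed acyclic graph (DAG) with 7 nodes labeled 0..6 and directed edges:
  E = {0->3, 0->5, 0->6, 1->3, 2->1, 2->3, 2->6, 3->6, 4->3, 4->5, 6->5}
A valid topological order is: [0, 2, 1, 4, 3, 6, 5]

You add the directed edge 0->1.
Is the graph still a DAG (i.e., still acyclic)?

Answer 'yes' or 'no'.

Given toposort: [0, 2, 1, 4, 3, 6, 5]
Position of 0: index 0; position of 1: index 2
New edge 0->1: forward
Forward edge: respects the existing order. Still a DAG, same toposort still valid.
Still a DAG? yes

Answer: yes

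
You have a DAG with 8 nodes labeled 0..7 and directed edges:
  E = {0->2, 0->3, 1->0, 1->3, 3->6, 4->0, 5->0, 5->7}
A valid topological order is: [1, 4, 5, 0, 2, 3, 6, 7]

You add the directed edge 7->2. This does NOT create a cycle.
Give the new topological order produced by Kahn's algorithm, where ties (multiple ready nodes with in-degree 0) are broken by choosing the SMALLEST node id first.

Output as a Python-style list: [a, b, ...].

Old toposort: [1, 4, 5, 0, 2, 3, 6, 7]
Added edge: 7->2
Position of 7 (7) > position of 2 (4). Must reorder: 7 must now come before 2.
Run Kahn's algorithm (break ties by smallest node id):
  initial in-degrees: [3, 0, 2, 2, 0, 0, 1, 1]
  ready (indeg=0): [1, 4, 5]
  pop 1: indeg[0]->2; indeg[3]->1 | ready=[4, 5] | order so far=[1]
  pop 4: indeg[0]->1 | ready=[5] | order so far=[1, 4]
  pop 5: indeg[0]->0; indeg[7]->0 | ready=[0, 7] | order so far=[1, 4, 5]
  pop 0: indeg[2]->1; indeg[3]->0 | ready=[3, 7] | order so far=[1, 4, 5, 0]
  pop 3: indeg[6]->0 | ready=[6, 7] | order so far=[1, 4, 5, 0, 3]
  pop 6: no out-edges | ready=[7] | order so far=[1, 4, 5, 0, 3, 6]
  pop 7: indeg[2]->0 | ready=[2] | order so far=[1, 4, 5, 0, 3, 6, 7]
  pop 2: no out-edges | ready=[] | order so far=[1, 4, 5, 0, 3, 6, 7, 2]
  Result: [1, 4, 5, 0, 3, 6, 7, 2]

Answer: [1, 4, 5, 0, 3, 6, 7, 2]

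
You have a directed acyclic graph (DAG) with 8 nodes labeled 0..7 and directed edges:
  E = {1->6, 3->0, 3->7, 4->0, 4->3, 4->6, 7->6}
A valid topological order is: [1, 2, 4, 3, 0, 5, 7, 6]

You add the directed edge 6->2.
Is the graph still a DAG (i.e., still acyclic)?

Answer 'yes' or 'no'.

Given toposort: [1, 2, 4, 3, 0, 5, 7, 6]
Position of 6: index 7; position of 2: index 1
New edge 6->2: backward (u after v in old order)
Backward edge: old toposort is now invalid. Check if this creates a cycle.
Does 2 already reach 6? Reachable from 2: [2]. NO -> still a DAG (reorder needed).
Still a DAG? yes

Answer: yes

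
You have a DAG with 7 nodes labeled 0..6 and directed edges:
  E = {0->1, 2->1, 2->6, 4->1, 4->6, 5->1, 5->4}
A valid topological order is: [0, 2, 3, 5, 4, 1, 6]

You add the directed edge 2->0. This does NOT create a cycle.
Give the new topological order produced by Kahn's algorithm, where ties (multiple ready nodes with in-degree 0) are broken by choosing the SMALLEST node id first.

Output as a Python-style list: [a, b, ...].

Answer: [2, 0, 3, 5, 4, 1, 6]

Derivation:
Old toposort: [0, 2, 3, 5, 4, 1, 6]
Added edge: 2->0
Position of 2 (1) > position of 0 (0). Must reorder: 2 must now come before 0.
Run Kahn's algorithm (break ties by smallest node id):
  initial in-degrees: [1, 4, 0, 0, 1, 0, 2]
  ready (indeg=0): [2, 3, 5]
  pop 2: indeg[0]->0; indeg[1]->3; indeg[6]->1 | ready=[0, 3, 5] | order so far=[2]
  pop 0: indeg[1]->2 | ready=[3, 5] | order so far=[2, 0]
  pop 3: no out-edges | ready=[5] | order so far=[2, 0, 3]
  pop 5: indeg[1]->1; indeg[4]->0 | ready=[4] | order so far=[2, 0, 3, 5]
  pop 4: indeg[1]->0; indeg[6]->0 | ready=[1, 6] | order so far=[2, 0, 3, 5, 4]
  pop 1: no out-edges | ready=[6] | order so far=[2, 0, 3, 5, 4, 1]
  pop 6: no out-edges | ready=[] | order so far=[2, 0, 3, 5, 4, 1, 6]
  Result: [2, 0, 3, 5, 4, 1, 6]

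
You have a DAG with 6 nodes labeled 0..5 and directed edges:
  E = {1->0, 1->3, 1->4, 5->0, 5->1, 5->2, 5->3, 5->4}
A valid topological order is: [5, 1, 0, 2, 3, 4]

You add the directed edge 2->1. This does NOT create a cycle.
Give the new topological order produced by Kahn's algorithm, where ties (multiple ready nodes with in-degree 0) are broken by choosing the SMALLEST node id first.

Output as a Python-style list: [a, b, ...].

Answer: [5, 2, 1, 0, 3, 4]

Derivation:
Old toposort: [5, 1, 0, 2, 3, 4]
Added edge: 2->1
Position of 2 (3) > position of 1 (1). Must reorder: 2 must now come before 1.
Run Kahn's algorithm (break ties by smallest node id):
  initial in-degrees: [2, 2, 1, 2, 2, 0]
  ready (indeg=0): [5]
  pop 5: indeg[0]->1; indeg[1]->1; indeg[2]->0; indeg[3]->1; indeg[4]->1 | ready=[2] | order so far=[5]
  pop 2: indeg[1]->0 | ready=[1] | order so far=[5, 2]
  pop 1: indeg[0]->0; indeg[3]->0; indeg[4]->0 | ready=[0, 3, 4] | order so far=[5, 2, 1]
  pop 0: no out-edges | ready=[3, 4] | order so far=[5, 2, 1, 0]
  pop 3: no out-edges | ready=[4] | order so far=[5, 2, 1, 0, 3]
  pop 4: no out-edges | ready=[] | order so far=[5, 2, 1, 0, 3, 4]
  Result: [5, 2, 1, 0, 3, 4]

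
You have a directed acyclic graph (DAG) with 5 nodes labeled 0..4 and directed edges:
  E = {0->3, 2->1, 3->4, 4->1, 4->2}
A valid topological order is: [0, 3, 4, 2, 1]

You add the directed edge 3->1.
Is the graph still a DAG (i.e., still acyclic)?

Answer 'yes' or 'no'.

Given toposort: [0, 3, 4, 2, 1]
Position of 3: index 1; position of 1: index 4
New edge 3->1: forward
Forward edge: respects the existing order. Still a DAG, same toposort still valid.
Still a DAG? yes

Answer: yes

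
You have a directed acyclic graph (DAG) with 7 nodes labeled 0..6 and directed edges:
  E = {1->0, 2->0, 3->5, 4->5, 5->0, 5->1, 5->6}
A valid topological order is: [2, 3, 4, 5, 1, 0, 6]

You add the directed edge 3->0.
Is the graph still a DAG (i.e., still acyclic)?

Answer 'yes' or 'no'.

Given toposort: [2, 3, 4, 5, 1, 0, 6]
Position of 3: index 1; position of 0: index 5
New edge 3->0: forward
Forward edge: respects the existing order. Still a DAG, same toposort still valid.
Still a DAG? yes

Answer: yes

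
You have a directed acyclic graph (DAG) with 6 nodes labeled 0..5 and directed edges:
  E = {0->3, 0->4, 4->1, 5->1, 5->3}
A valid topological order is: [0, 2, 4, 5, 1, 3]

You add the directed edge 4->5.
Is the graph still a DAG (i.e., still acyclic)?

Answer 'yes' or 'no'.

Answer: yes

Derivation:
Given toposort: [0, 2, 4, 5, 1, 3]
Position of 4: index 2; position of 5: index 3
New edge 4->5: forward
Forward edge: respects the existing order. Still a DAG, same toposort still valid.
Still a DAG? yes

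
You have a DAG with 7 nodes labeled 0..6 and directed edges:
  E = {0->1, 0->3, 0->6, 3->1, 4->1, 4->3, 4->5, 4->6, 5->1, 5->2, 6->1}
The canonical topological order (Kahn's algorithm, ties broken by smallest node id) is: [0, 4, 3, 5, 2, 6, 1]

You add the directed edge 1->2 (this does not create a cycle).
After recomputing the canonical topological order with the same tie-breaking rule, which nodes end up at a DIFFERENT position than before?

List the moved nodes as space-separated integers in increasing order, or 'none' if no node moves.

Answer: 1 2 6

Derivation:
Old toposort: [0, 4, 3, 5, 2, 6, 1]
Added edge 1->2
Recompute Kahn (smallest-id tiebreak):
  initial in-degrees: [0, 5, 2, 2, 0, 1, 2]
  ready (indeg=0): [0, 4]
  pop 0: indeg[1]->4; indeg[3]->1; indeg[6]->1 | ready=[4] | order so far=[0]
  pop 4: indeg[1]->3; indeg[3]->0; indeg[5]->0; indeg[6]->0 | ready=[3, 5, 6] | order so far=[0, 4]
  pop 3: indeg[1]->2 | ready=[5, 6] | order so far=[0, 4, 3]
  pop 5: indeg[1]->1; indeg[2]->1 | ready=[6] | order so far=[0, 4, 3, 5]
  pop 6: indeg[1]->0 | ready=[1] | order so far=[0, 4, 3, 5, 6]
  pop 1: indeg[2]->0 | ready=[2] | order so far=[0, 4, 3, 5, 6, 1]
  pop 2: no out-edges | ready=[] | order so far=[0, 4, 3, 5, 6, 1, 2]
New canonical toposort: [0, 4, 3, 5, 6, 1, 2]
Compare positions:
  Node 0: index 0 -> 0 (same)
  Node 1: index 6 -> 5 (moved)
  Node 2: index 4 -> 6 (moved)
  Node 3: index 2 -> 2 (same)
  Node 4: index 1 -> 1 (same)
  Node 5: index 3 -> 3 (same)
  Node 6: index 5 -> 4 (moved)
Nodes that changed position: 1 2 6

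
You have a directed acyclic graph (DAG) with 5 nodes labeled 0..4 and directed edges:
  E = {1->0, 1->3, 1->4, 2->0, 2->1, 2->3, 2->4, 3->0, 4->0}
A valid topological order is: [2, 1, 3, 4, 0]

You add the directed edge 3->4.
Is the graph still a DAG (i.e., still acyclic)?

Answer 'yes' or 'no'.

Answer: yes

Derivation:
Given toposort: [2, 1, 3, 4, 0]
Position of 3: index 2; position of 4: index 3
New edge 3->4: forward
Forward edge: respects the existing order. Still a DAG, same toposort still valid.
Still a DAG? yes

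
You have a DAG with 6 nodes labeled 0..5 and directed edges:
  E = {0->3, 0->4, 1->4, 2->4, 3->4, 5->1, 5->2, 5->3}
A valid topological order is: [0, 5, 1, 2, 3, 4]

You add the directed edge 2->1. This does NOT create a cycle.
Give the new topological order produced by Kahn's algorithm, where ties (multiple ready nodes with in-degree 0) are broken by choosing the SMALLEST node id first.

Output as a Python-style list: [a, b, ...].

Answer: [0, 5, 2, 1, 3, 4]

Derivation:
Old toposort: [0, 5, 1, 2, 3, 4]
Added edge: 2->1
Position of 2 (3) > position of 1 (2). Must reorder: 2 must now come before 1.
Run Kahn's algorithm (break ties by smallest node id):
  initial in-degrees: [0, 2, 1, 2, 4, 0]
  ready (indeg=0): [0, 5]
  pop 0: indeg[3]->1; indeg[4]->3 | ready=[5] | order so far=[0]
  pop 5: indeg[1]->1; indeg[2]->0; indeg[3]->0 | ready=[2, 3] | order so far=[0, 5]
  pop 2: indeg[1]->0; indeg[4]->2 | ready=[1, 3] | order so far=[0, 5, 2]
  pop 1: indeg[4]->1 | ready=[3] | order so far=[0, 5, 2, 1]
  pop 3: indeg[4]->0 | ready=[4] | order so far=[0, 5, 2, 1, 3]
  pop 4: no out-edges | ready=[] | order so far=[0, 5, 2, 1, 3, 4]
  Result: [0, 5, 2, 1, 3, 4]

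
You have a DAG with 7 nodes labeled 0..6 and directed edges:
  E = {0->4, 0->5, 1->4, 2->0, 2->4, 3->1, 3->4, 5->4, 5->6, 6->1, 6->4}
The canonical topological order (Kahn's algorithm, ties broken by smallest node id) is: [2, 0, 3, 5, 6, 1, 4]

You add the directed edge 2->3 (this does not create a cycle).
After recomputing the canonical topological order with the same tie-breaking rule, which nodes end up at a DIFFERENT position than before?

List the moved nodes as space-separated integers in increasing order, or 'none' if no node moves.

Old toposort: [2, 0, 3, 5, 6, 1, 4]
Added edge 2->3
Recompute Kahn (smallest-id tiebreak):
  initial in-degrees: [1, 2, 0, 1, 6, 1, 1]
  ready (indeg=0): [2]
  pop 2: indeg[0]->0; indeg[3]->0; indeg[4]->5 | ready=[0, 3] | order so far=[2]
  pop 0: indeg[4]->4; indeg[5]->0 | ready=[3, 5] | order so far=[2, 0]
  pop 3: indeg[1]->1; indeg[4]->3 | ready=[5] | order so far=[2, 0, 3]
  pop 5: indeg[4]->2; indeg[6]->0 | ready=[6] | order so far=[2, 0, 3, 5]
  pop 6: indeg[1]->0; indeg[4]->1 | ready=[1] | order so far=[2, 0, 3, 5, 6]
  pop 1: indeg[4]->0 | ready=[4] | order so far=[2, 0, 3, 5, 6, 1]
  pop 4: no out-edges | ready=[] | order so far=[2, 0, 3, 5, 6, 1, 4]
New canonical toposort: [2, 0, 3, 5, 6, 1, 4]
Compare positions:
  Node 0: index 1 -> 1 (same)
  Node 1: index 5 -> 5 (same)
  Node 2: index 0 -> 0 (same)
  Node 3: index 2 -> 2 (same)
  Node 4: index 6 -> 6 (same)
  Node 5: index 3 -> 3 (same)
  Node 6: index 4 -> 4 (same)
Nodes that changed position: none

Answer: none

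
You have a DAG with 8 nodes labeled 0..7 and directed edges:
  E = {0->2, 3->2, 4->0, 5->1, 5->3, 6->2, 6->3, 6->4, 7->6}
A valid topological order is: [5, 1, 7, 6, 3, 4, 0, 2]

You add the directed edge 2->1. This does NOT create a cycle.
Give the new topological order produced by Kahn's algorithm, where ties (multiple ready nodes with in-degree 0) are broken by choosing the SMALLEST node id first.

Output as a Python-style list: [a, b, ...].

Answer: [5, 7, 6, 3, 4, 0, 2, 1]

Derivation:
Old toposort: [5, 1, 7, 6, 3, 4, 0, 2]
Added edge: 2->1
Position of 2 (7) > position of 1 (1). Must reorder: 2 must now come before 1.
Run Kahn's algorithm (break ties by smallest node id):
  initial in-degrees: [1, 2, 3, 2, 1, 0, 1, 0]
  ready (indeg=0): [5, 7]
  pop 5: indeg[1]->1; indeg[3]->1 | ready=[7] | order so far=[5]
  pop 7: indeg[6]->0 | ready=[6] | order so far=[5, 7]
  pop 6: indeg[2]->2; indeg[3]->0; indeg[4]->0 | ready=[3, 4] | order so far=[5, 7, 6]
  pop 3: indeg[2]->1 | ready=[4] | order so far=[5, 7, 6, 3]
  pop 4: indeg[0]->0 | ready=[0] | order so far=[5, 7, 6, 3, 4]
  pop 0: indeg[2]->0 | ready=[2] | order so far=[5, 7, 6, 3, 4, 0]
  pop 2: indeg[1]->0 | ready=[1] | order so far=[5, 7, 6, 3, 4, 0, 2]
  pop 1: no out-edges | ready=[] | order so far=[5, 7, 6, 3, 4, 0, 2, 1]
  Result: [5, 7, 6, 3, 4, 0, 2, 1]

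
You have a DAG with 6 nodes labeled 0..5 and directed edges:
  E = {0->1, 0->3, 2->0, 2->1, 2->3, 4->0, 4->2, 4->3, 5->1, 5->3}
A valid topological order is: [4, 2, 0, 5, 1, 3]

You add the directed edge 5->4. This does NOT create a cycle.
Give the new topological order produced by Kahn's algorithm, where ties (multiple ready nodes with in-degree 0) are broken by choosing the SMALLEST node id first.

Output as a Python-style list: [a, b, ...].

Answer: [5, 4, 2, 0, 1, 3]

Derivation:
Old toposort: [4, 2, 0, 5, 1, 3]
Added edge: 5->4
Position of 5 (3) > position of 4 (0). Must reorder: 5 must now come before 4.
Run Kahn's algorithm (break ties by smallest node id):
  initial in-degrees: [2, 3, 1, 4, 1, 0]
  ready (indeg=0): [5]
  pop 5: indeg[1]->2; indeg[3]->3; indeg[4]->0 | ready=[4] | order so far=[5]
  pop 4: indeg[0]->1; indeg[2]->0; indeg[3]->2 | ready=[2] | order so far=[5, 4]
  pop 2: indeg[0]->0; indeg[1]->1; indeg[3]->1 | ready=[0] | order so far=[5, 4, 2]
  pop 0: indeg[1]->0; indeg[3]->0 | ready=[1, 3] | order so far=[5, 4, 2, 0]
  pop 1: no out-edges | ready=[3] | order so far=[5, 4, 2, 0, 1]
  pop 3: no out-edges | ready=[] | order so far=[5, 4, 2, 0, 1, 3]
  Result: [5, 4, 2, 0, 1, 3]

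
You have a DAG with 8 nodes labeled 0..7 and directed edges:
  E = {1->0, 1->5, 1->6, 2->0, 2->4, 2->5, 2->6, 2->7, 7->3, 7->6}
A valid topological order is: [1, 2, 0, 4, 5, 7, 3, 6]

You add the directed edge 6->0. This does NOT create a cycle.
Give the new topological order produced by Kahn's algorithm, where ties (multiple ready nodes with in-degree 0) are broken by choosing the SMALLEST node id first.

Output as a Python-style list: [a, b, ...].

Answer: [1, 2, 4, 5, 7, 3, 6, 0]

Derivation:
Old toposort: [1, 2, 0, 4, 5, 7, 3, 6]
Added edge: 6->0
Position of 6 (7) > position of 0 (2). Must reorder: 6 must now come before 0.
Run Kahn's algorithm (break ties by smallest node id):
  initial in-degrees: [3, 0, 0, 1, 1, 2, 3, 1]
  ready (indeg=0): [1, 2]
  pop 1: indeg[0]->2; indeg[5]->1; indeg[6]->2 | ready=[2] | order so far=[1]
  pop 2: indeg[0]->1; indeg[4]->0; indeg[5]->0; indeg[6]->1; indeg[7]->0 | ready=[4, 5, 7] | order so far=[1, 2]
  pop 4: no out-edges | ready=[5, 7] | order so far=[1, 2, 4]
  pop 5: no out-edges | ready=[7] | order so far=[1, 2, 4, 5]
  pop 7: indeg[3]->0; indeg[6]->0 | ready=[3, 6] | order so far=[1, 2, 4, 5, 7]
  pop 3: no out-edges | ready=[6] | order so far=[1, 2, 4, 5, 7, 3]
  pop 6: indeg[0]->0 | ready=[0] | order so far=[1, 2, 4, 5, 7, 3, 6]
  pop 0: no out-edges | ready=[] | order so far=[1, 2, 4, 5, 7, 3, 6, 0]
  Result: [1, 2, 4, 5, 7, 3, 6, 0]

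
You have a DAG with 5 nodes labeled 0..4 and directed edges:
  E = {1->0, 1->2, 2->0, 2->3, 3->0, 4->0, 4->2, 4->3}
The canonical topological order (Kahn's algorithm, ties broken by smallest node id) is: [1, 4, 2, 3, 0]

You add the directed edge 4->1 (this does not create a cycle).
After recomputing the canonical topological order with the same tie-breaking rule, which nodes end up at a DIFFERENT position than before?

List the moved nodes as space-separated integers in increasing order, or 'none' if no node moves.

Old toposort: [1, 4, 2, 3, 0]
Added edge 4->1
Recompute Kahn (smallest-id tiebreak):
  initial in-degrees: [4, 1, 2, 2, 0]
  ready (indeg=0): [4]
  pop 4: indeg[0]->3; indeg[1]->0; indeg[2]->1; indeg[3]->1 | ready=[1] | order so far=[4]
  pop 1: indeg[0]->2; indeg[2]->0 | ready=[2] | order so far=[4, 1]
  pop 2: indeg[0]->1; indeg[3]->0 | ready=[3] | order so far=[4, 1, 2]
  pop 3: indeg[0]->0 | ready=[0] | order so far=[4, 1, 2, 3]
  pop 0: no out-edges | ready=[] | order so far=[4, 1, 2, 3, 0]
New canonical toposort: [4, 1, 2, 3, 0]
Compare positions:
  Node 0: index 4 -> 4 (same)
  Node 1: index 0 -> 1 (moved)
  Node 2: index 2 -> 2 (same)
  Node 3: index 3 -> 3 (same)
  Node 4: index 1 -> 0 (moved)
Nodes that changed position: 1 4

Answer: 1 4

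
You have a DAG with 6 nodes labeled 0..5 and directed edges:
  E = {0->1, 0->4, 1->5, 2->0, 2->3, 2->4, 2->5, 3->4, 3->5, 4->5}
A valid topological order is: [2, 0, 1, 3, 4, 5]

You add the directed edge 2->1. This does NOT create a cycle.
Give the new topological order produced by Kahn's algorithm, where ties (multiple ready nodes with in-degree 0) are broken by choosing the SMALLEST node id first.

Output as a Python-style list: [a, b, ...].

Answer: [2, 0, 1, 3, 4, 5]

Derivation:
Old toposort: [2, 0, 1, 3, 4, 5]
Added edge: 2->1
Position of 2 (0) < position of 1 (2). Old order still valid.
Run Kahn's algorithm (break ties by smallest node id):
  initial in-degrees: [1, 2, 0, 1, 3, 4]
  ready (indeg=0): [2]
  pop 2: indeg[0]->0; indeg[1]->1; indeg[3]->0; indeg[4]->2; indeg[5]->3 | ready=[0, 3] | order so far=[2]
  pop 0: indeg[1]->0; indeg[4]->1 | ready=[1, 3] | order so far=[2, 0]
  pop 1: indeg[5]->2 | ready=[3] | order so far=[2, 0, 1]
  pop 3: indeg[4]->0; indeg[5]->1 | ready=[4] | order so far=[2, 0, 1, 3]
  pop 4: indeg[5]->0 | ready=[5] | order so far=[2, 0, 1, 3, 4]
  pop 5: no out-edges | ready=[] | order so far=[2, 0, 1, 3, 4, 5]
  Result: [2, 0, 1, 3, 4, 5]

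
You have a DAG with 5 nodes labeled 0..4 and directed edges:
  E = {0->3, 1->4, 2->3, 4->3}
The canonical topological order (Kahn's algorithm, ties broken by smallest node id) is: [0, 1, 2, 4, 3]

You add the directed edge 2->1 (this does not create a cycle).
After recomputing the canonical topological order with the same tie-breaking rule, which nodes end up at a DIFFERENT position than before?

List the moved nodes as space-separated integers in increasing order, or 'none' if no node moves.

Old toposort: [0, 1, 2, 4, 3]
Added edge 2->1
Recompute Kahn (smallest-id tiebreak):
  initial in-degrees: [0, 1, 0, 3, 1]
  ready (indeg=0): [0, 2]
  pop 0: indeg[3]->2 | ready=[2] | order so far=[0]
  pop 2: indeg[1]->0; indeg[3]->1 | ready=[1] | order so far=[0, 2]
  pop 1: indeg[4]->0 | ready=[4] | order so far=[0, 2, 1]
  pop 4: indeg[3]->0 | ready=[3] | order so far=[0, 2, 1, 4]
  pop 3: no out-edges | ready=[] | order so far=[0, 2, 1, 4, 3]
New canonical toposort: [0, 2, 1, 4, 3]
Compare positions:
  Node 0: index 0 -> 0 (same)
  Node 1: index 1 -> 2 (moved)
  Node 2: index 2 -> 1 (moved)
  Node 3: index 4 -> 4 (same)
  Node 4: index 3 -> 3 (same)
Nodes that changed position: 1 2

Answer: 1 2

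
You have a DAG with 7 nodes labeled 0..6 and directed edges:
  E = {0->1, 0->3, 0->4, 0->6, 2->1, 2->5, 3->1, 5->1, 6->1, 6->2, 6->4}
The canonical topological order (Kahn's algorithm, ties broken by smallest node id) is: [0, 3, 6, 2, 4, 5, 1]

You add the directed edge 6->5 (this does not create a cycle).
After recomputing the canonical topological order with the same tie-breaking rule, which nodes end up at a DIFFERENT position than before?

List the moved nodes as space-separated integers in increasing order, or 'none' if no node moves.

Old toposort: [0, 3, 6, 2, 4, 5, 1]
Added edge 6->5
Recompute Kahn (smallest-id tiebreak):
  initial in-degrees: [0, 5, 1, 1, 2, 2, 1]
  ready (indeg=0): [0]
  pop 0: indeg[1]->4; indeg[3]->0; indeg[4]->1; indeg[6]->0 | ready=[3, 6] | order so far=[0]
  pop 3: indeg[1]->3 | ready=[6] | order so far=[0, 3]
  pop 6: indeg[1]->2; indeg[2]->0; indeg[4]->0; indeg[5]->1 | ready=[2, 4] | order so far=[0, 3, 6]
  pop 2: indeg[1]->1; indeg[5]->0 | ready=[4, 5] | order so far=[0, 3, 6, 2]
  pop 4: no out-edges | ready=[5] | order so far=[0, 3, 6, 2, 4]
  pop 5: indeg[1]->0 | ready=[1] | order so far=[0, 3, 6, 2, 4, 5]
  pop 1: no out-edges | ready=[] | order so far=[0, 3, 6, 2, 4, 5, 1]
New canonical toposort: [0, 3, 6, 2, 4, 5, 1]
Compare positions:
  Node 0: index 0 -> 0 (same)
  Node 1: index 6 -> 6 (same)
  Node 2: index 3 -> 3 (same)
  Node 3: index 1 -> 1 (same)
  Node 4: index 4 -> 4 (same)
  Node 5: index 5 -> 5 (same)
  Node 6: index 2 -> 2 (same)
Nodes that changed position: none

Answer: none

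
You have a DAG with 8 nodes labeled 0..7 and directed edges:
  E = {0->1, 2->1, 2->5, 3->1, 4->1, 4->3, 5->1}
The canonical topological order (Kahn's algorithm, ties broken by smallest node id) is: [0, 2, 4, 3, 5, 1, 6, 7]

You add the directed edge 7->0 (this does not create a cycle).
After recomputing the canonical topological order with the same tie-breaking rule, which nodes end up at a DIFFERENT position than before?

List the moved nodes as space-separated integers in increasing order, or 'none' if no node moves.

Old toposort: [0, 2, 4, 3, 5, 1, 6, 7]
Added edge 7->0
Recompute Kahn (smallest-id tiebreak):
  initial in-degrees: [1, 5, 0, 1, 0, 1, 0, 0]
  ready (indeg=0): [2, 4, 6, 7]
  pop 2: indeg[1]->4; indeg[5]->0 | ready=[4, 5, 6, 7] | order so far=[2]
  pop 4: indeg[1]->3; indeg[3]->0 | ready=[3, 5, 6, 7] | order so far=[2, 4]
  pop 3: indeg[1]->2 | ready=[5, 6, 7] | order so far=[2, 4, 3]
  pop 5: indeg[1]->1 | ready=[6, 7] | order so far=[2, 4, 3, 5]
  pop 6: no out-edges | ready=[7] | order so far=[2, 4, 3, 5, 6]
  pop 7: indeg[0]->0 | ready=[0] | order so far=[2, 4, 3, 5, 6, 7]
  pop 0: indeg[1]->0 | ready=[1] | order so far=[2, 4, 3, 5, 6, 7, 0]
  pop 1: no out-edges | ready=[] | order so far=[2, 4, 3, 5, 6, 7, 0, 1]
New canonical toposort: [2, 4, 3, 5, 6, 7, 0, 1]
Compare positions:
  Node 0: index 0 -> 6 (moved)
  Node 1: index 5 -> 7 (moved)
  Node 2: index 1 -> 0 (moved)
  Node 3: index 3 -> 2 (moved)
  Node 4: index 2 -> 1 (moved)
  Node 5: index 4 -> 3 (moved)
  Node 6: index 6 -> 4 (moved)
  Node 7: index 7 -> 5 (moved)
Nodes that changed position: 0 1 2 3 4 5 6 7

Answer: 0 1 2 3 4 5 6 7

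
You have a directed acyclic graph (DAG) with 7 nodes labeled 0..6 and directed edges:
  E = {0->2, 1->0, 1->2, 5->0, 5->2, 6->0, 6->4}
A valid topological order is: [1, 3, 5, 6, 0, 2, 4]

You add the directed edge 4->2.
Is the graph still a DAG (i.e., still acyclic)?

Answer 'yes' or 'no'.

Given toposort: [1, 3, 5, 6, 0, 2, 4]
Position of 4: index 6; position of 2: index 5
New edge 4->2: backward (u after v in old order)
Backward edge: old toposort is now invalid. Check if this creates a cycle.
Does 2 already reach 4? Reachable from 2: [2]. NO -> still a DAG (reorder needed).
Still a DAG? yes

Answer: yes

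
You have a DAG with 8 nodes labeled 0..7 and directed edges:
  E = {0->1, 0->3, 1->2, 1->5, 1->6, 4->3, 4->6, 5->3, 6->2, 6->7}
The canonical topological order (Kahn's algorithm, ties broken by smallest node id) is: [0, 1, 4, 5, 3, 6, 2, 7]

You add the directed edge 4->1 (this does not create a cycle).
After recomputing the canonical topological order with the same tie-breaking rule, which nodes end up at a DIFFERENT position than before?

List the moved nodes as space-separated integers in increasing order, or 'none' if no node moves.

Old toposort: [0, 1, 4, 5, 3, 6, 2, 7]
Added edge 4->1
Recompute Kahn (smallest-id tiebreak):
  initial in-degrees: [0, 2, 2, 3, 0, 1, 2, 1]
  ready (indeg=0): [0, 4]
  pop 0: indeg[1]->1; indeg[3]->2 | ready=[4] | order so far=[0]
  pop 4: indeg[1]->0; indeg[3]->1; indeg[6]->1 | ready=[1] | order so far=[0, 4]
  pop 1: indeg[2]->1; indeg[5]->0; indeg[6]->0 | ready=[5, 6] | order so far=[0, 4, 1]
  pop 5: indeg[3]->0 | ready=[3, 6] | order so far=[0, 4, 1, 5]
  pop 3: no out-edges | ready=[6] | order so far=[0, 4, 1, 5, 3]
  pop 6: indeg[2]->0; indeg[7]->0 | ready=[2, 7] | order so far=[0, 4, 1, 5, 3, 6]
  pop 2: no out-edges | ready=[7] | order so far=[0, 4, 1, 5, 3, 6, 2]
  pop 7: no out-edges | ready=[] | order so far=[0, 4, 1, 5, 3, 6, 2, 7]
New canonical toposort: [0, 4, 1, 5, 3, 6, 2, 7]
Compare positions:
  Node 0: index 0 -> 0 (same)
  Node 1: index 1 -> 2 (moved)
  Node 2: index 6 -> 6 (same)
  Node 3: index 4 -> 4 (same)
  Node 4: index 2 -> 1 (moved)
  Node 5: index 3 -> 3 (same)
  Node 6: index 5 -> 5 (same)
  Node 7: index 7 -> 7 (same)
Nodes that changed position: 1 4

Answer: 1 4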